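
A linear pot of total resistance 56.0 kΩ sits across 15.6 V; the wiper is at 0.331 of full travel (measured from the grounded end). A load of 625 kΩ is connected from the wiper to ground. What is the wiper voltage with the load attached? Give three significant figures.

V ≈ 5.06 V

The wiper splits the pot into (1−α)R = 37.46 kΩ above and αR = 18.54 kΩ below.
Lower section ‖ load = 18.00 kΩ.
V_wiper = 15.6 × 18.00/(37.46 + 18.00) = 5.06 V.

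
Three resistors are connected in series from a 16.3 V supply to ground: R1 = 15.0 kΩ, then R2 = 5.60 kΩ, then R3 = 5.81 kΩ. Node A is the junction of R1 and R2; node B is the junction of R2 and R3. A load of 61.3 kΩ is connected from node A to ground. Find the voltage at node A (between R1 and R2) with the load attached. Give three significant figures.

V ≈ 6.37 V

Below node A the series string R2+R3 = 11.41 kΩ sits in parallel with the 61.3 kΩ load: 9.619 kΩ.
V_A = 16.3 × 9.619/(15.0 + 9.619) = 6.37 V.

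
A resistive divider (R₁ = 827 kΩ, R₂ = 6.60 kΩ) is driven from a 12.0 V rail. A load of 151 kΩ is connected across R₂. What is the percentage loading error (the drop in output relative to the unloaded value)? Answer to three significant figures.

The divider's output (Thévenin) resistance is R₁‖R₂ = 6.548 kΩ.
Fractional drop under load = R_th/(R_th + R_L) = 6.548 / (6.548 + 151) = 0.04156.
So the output falls by 4.16 %.

4.16 %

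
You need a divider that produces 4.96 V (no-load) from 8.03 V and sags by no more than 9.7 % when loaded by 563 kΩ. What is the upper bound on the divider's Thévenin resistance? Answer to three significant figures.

Loading drop = R_th/(R_th + R_L) ≤ 0.0970, so R_th ≤ R_L · ε/(1−ε) = 563 kΩ × 0.0970/0.9030 = 60.5 kΩ.

R_th ≤ 60.5 kΩ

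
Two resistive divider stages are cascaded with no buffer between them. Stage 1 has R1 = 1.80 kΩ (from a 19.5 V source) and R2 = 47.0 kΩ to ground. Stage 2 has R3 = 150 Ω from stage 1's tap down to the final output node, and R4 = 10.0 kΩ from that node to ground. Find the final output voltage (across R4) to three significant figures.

V_out ≈ 15.8 V

Stage 2 presents R3+R4 = 10150 Ω as a load on stage 1's tap.
Stage 1's lower leg becomes R2‖(R3+R4) = 8347 Ω, so V_mid = 19.5 × 8347/10150 = 16.04 V.
Stage 2 is itself unloaded: V_out = V_mid × R4/(R3+R4) = 16.04 × 10000/10150 = 15.8 V.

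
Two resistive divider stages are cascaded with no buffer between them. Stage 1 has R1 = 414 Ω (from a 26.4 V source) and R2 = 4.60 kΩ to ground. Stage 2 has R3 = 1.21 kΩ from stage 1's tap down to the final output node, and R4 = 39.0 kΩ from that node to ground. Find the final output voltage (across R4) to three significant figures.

Stage 2 presents R3+R4 = 40210 Ω as a load on stage 1's tap.
Stage 1's lower leg becomes R2‖(R3+R4) = 4128 Ω, so V_mid = 26.4 × 4128/4542 = 23.99 V.
Stage 2 is itself unloaded: V_out = V_mid × R4/(R3+R4) = 23.99 × 39000/40210 = 23.3 V.

V_out ≈ 23.3 V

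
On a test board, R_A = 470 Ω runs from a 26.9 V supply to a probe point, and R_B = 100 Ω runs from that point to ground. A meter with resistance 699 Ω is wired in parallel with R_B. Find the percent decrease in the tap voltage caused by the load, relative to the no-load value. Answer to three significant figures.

10.6 %

Unloaded V = 26.9 × 100/570.0 = 4.7193 V.
Loaded: R_B‖R_L = 87.48 Ω, giving V = 26.9 × 87.48/557.5 = 4.2213 V.
Drop = (4.7193 − 4.2213) / 4.7193 = 10.6 %.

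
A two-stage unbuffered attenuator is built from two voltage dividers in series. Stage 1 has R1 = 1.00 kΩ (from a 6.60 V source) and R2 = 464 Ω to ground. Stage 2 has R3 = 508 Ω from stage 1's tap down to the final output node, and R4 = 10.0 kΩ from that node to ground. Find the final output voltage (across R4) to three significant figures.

V_out ≈ 1.93 V

Stage 2 presents R3+R4 = 10510 Ω as a load on stage 1's tap.
Stage 1's lower leg becomes R2‖(R3+R4) = 444.4 Ω, so V_mid = 6.60 × 444.4/1444 = 2.031 V.
Stage 2 is itself unloaded: V_out = V_mid × R4/(R3+R4) = 2.031 × 10000/10510 = 1.93 V.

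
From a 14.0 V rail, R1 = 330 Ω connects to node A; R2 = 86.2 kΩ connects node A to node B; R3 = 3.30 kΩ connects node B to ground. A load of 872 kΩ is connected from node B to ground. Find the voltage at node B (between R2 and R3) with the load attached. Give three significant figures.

At node B, R3 is in parallel with the load: R3‖R_L = 3288 Ω.
Below node A the resistance is R2 + (R3‖R_L) = 89490 Ω, so V_A = 14.0 × 89490/89820 = 13.95 V.
Then V_B = V_A × (R3‖R_L)/(R2 + R3‖R_L) = 13.95 × 3288/89490 = 0.512 V.

V ≈ 0.512 V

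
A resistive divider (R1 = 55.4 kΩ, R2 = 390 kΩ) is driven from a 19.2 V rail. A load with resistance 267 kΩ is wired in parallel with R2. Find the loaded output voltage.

V_out ≈ 14.2 V

The load sits in parallel with R2: R2‖R_L = (390 × 267) / (390 + 267) = 158.5 kΩ.
V_out = 19.2 × 158.5 / (55.4 + 158.5) = 19.2 × 158.5/213.9 = 14.2 V.
(Unloaded it would have been 16.8 V.)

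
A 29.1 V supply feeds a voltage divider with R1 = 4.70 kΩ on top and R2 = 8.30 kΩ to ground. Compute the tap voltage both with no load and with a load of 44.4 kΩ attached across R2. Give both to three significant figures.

Unloaded: 18.6 V; loaded: 17.4 V

Open-circuit: V = 29.1 × 8.30/(4.70 + 8.30) = 18.6 V.
With the load, R2 becomes R2‖R_L = 6.993 kΩ, so V = 29.1 × 6.993/11.69 = 17.4 V.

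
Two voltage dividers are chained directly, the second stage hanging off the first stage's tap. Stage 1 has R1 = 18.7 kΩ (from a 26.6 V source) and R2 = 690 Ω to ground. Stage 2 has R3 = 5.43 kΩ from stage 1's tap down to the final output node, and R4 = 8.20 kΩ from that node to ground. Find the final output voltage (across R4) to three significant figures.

Stage 2 presents R3+R4 = 13630 Ω as a load on stage 1's tap.
Stage 1's lower leg becomes R2‖(R3+R4) = 656.8 Ω, so V_mid = 26.6 × 656.8/19360 = 0.9025 V.
Stage 2 is itself unloaded: V_out = V_mid × R4/(R3+R4) = 0.9025 × 8200/13630 = 0.543 V.

V_out ≈ 0.543 V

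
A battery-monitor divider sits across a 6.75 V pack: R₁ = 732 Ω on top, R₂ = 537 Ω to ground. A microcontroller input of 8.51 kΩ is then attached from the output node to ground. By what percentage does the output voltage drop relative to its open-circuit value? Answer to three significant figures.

3.51 %

The divider's output (Thévenin) resistance is R₁‖R₂ = 309.8 Ω.
Fractional drop under load = R_th/(R_th + R_L) = 309.8 / (309.8 + 8510) = 0.03512.
So the output falls by 3.51 %.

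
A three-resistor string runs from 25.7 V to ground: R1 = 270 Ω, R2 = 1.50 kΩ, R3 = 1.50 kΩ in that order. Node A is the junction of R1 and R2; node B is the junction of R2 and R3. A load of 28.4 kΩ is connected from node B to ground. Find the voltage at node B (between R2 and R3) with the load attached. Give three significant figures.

At node B, R3 is in parallel with the load: R3‖R_L = 1425 Ω.
Below node A the resistance is R2 + (R3‖R_L) = 2925 Ω, so V_A = 25.7 × 2925/3195 = 23.53 V.
Then V_B = V_A × (R3‖R_L)/(R2 + R3‖R_L) = 23.53 × 1425/2925 = 11.5 V.

V ≈ 11.5 V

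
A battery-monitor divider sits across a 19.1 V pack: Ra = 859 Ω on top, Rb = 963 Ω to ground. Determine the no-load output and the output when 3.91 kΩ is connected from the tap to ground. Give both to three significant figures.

Open-circuit: V = 19.1 × 963/(859 + 963) = 10.1 V.
With the load, Rb becomes Rb‖R_L = 772.7 Ω, so V = 19.1 × 772.7/1632 = 9.04 V.

Unloaded: 10.1 V; loaded: 9.04 V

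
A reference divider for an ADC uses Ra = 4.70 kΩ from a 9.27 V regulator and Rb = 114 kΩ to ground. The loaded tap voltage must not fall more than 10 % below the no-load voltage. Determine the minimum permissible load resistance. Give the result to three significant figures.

Output resistance R_th = Ra‖Rb = (4.70 × 114)/118.7 = 4.514 kΩ.
The fractional drop is R_th/(R_th + R_L); requiring this ≤ 0.100 gives R_L ≥ R_th(1/0.100 − 1) = 4.514 × 9.000 = 40.6 kΩ.

R_L(min) ≈ 40.6 kΩ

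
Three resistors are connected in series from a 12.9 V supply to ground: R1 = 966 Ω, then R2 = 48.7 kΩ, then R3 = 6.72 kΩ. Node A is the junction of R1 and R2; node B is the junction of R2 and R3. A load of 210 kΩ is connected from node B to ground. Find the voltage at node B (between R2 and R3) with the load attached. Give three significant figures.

At node B, R3 is in parallel with the load: R3‖R_L = 6512 Ω.
Below node A the resistance is R2 + (R3‖R_L) = 55210 Ω, so V_A = 12.9 × 55210/56180 = 12.68 V.
Then V_B = V_A × (R3‖R_L)/(R2 + R3‖R_L) = 12.68 × 6512/55210 = 1.50 V.

V ≈ 1.50 V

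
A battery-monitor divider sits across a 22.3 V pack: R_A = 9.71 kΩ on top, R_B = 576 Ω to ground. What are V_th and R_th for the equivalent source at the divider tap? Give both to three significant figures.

V_th is the open-circuit tap voltage: 22.3 × 576/(9710 + 576) = 1.25 V.
With the supply zeroed, R_A and R_B appear in parallel from the tap: R_th = R_A‖R_B = (9710 × 576)/10290 = 544 Ω.

V_th = 1.25 V, R_th = 544 Ω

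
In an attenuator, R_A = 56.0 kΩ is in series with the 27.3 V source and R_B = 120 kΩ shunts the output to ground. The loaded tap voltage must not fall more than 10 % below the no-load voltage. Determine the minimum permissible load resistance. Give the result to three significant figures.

Output resistance R_th = R_A‖R_B = (56.0 × 120)/176.0 = 38.18 kΩ.
The fractional drop is R_th/(R_th + R_L); requiring this ≤ 0.100 gives R_L ≥ R_th(1/0.100 − 1) = 38.18 × 9.000 = 344 kΩ.

R_L(min) ≈ 344 kΩ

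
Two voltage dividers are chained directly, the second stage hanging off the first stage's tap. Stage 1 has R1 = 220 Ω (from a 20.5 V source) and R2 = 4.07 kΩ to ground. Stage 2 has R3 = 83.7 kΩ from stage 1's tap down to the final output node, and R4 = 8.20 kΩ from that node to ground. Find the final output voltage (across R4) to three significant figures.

V_out ≈ 1.73 V

Stage 2 presents R3+R4 = 91900 Ω as a load on stage 1's tap.
Stage 1's lower leg becomes R2‖(R3+R4) = 3897 Ω, so V_mid = 20.5 × 3897/4117 = 19.40 V.
Stage 2 is itself unloaded: V_out = V_mid × R4/(R3+R4) = 19.40 × 8200/91900 = 1.73 V.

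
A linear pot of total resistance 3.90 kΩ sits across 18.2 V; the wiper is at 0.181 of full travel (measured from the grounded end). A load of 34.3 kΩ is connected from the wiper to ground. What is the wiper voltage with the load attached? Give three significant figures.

V ≈ 3.24 V

The wiper splits the pot into (1−α)R = 3194 Ω above and αR = 705.9 Ω below.
Lower section ‖ load = 691.7 Ω.
V_wiper = 18.2 × 691.7/(3194 + 691.7) = 3.24 V.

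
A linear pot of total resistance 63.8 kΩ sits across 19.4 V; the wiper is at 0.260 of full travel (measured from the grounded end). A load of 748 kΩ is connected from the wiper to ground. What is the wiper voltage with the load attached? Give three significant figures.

The wiper splits the pot into (1−α)R = 47.21 kΩ above and αR = 16.59 kΩ below.
Lower section ‖ load = 16.23 kΩ.
V_wiper = 19.4 × 16.23/(47.21 + 16.23) = 4.96 V.

V ≈ 4.96 V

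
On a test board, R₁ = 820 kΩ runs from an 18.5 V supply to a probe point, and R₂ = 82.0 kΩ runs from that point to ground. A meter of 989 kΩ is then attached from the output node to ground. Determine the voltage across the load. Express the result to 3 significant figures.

The load sits in parallel with R₂: R₂‖R_L = (82.0 × 989) / (82.0 + 989) = 75.72 kΩ.
V_out = 18.5 × 75.72 / (820 + 75.72) = 18.5 × 75.72/895.7 = 1.56 V.
(Unloaded it would have been 1.68 V.)

V_out ≈ 1.56 V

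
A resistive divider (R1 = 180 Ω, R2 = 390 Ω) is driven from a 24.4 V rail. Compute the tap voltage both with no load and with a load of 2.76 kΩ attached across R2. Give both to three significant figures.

Open-circuit: V = 24.4 × 390/(180 + 390) = 16.7 V.
With the load, R2 becomes R2‖R_L = 341.7 Ω, so V = 24.4 × 341.7/521.7 = 16.0 V.

Unloaded: 16.7 V; loaded: 16.0 V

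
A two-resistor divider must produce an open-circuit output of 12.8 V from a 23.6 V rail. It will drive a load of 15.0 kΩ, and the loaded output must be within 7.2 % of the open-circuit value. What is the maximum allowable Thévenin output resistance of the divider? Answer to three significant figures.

Loading drop = R_th/(R_th + R_L) ≤ 0.0720, so R_th ≤ R_L · ε/(1−ε) = 15.0 kΩ × 0.0720/0.9280 = 1.16 kΩ.

R_th ≤ 1.16 kΩ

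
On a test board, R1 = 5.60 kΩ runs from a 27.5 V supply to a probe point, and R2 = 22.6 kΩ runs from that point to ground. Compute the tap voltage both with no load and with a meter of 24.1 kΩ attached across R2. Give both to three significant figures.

Unloaded: 22.0 V; loaded: 18.6 V

Open-circuit: V = 27.5 × 22.6/(5.60 + 22.6) = 22.0 V.
With the load, R2 becomes R2‖R_L = 11.66 kΩ, so V = 27.5 × 11.66/17.26 = 18.6 V.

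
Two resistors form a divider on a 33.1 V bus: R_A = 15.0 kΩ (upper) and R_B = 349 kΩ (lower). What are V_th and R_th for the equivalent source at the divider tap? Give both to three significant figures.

V_th is the open-circuit tap voltage: 33.1 × 349/(15.0 + 349) = 31.7 V.
With the supply zeroed, R_A and R_B appear in parallel from the tap: R_th = R_A‖R_B = (15.0 × 349)/364.0 = 14.4 kΩ.

V_th = 31.7 V, R_th = 14.4 kΩ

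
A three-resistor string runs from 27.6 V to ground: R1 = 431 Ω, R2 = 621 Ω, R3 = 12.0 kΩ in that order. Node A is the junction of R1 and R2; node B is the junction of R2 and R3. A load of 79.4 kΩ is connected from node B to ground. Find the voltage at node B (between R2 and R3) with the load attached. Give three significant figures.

At node B, R3 is in parallel with the load: R3‖R_L = 10420 Ω.
Below node A the resistance is R2 + (R3‖R_L) = 11050 Ω, so V_A = 27.6 × 11050/11480 = 26.56 V.
Then V_B = V_A × (R3‖R_L)/(R2 + R3‖R_L) = 26.56 × 10420/11050 = 25.1 V.

V ≈ 25.1 V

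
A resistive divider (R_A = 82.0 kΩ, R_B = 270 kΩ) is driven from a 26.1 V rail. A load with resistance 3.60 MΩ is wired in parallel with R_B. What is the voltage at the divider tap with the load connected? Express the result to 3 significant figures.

The load sits in parallel with R_B: R_B‖R_L = (270 × 3600) / (270 + 3600) = 251.2 kΩ.
V_out = 26.1 × 251.2 / (82.0 + 251.2) = 26.1 × 251.2/333.2 = 19.7 V.

V_out ≈ 19.7 V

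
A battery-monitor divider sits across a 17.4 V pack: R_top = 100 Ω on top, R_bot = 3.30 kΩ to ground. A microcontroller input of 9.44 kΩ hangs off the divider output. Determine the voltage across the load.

V_out ≈ 16.7 V

The load sits in parallel with R_bot: R_bot‖R_L = (3300 × 9440) / (3300 + 9440) = 2445 Ω.
V_out = 17.4 × 2445 / (100 + 2445) = 17.4 × 2445/2545 = 16.7 V.
(Unloaded it would have been 16.9 V.)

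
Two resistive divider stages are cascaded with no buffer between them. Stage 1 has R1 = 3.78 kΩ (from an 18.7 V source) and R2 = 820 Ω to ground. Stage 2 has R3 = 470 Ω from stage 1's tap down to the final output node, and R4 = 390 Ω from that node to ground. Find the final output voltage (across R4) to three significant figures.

V_out ≈ 0.848 V

Stage 2 presents R3+R4 = 860.0 Ω as a load on stage 1's tap.
Stage 1's lower leg becomes R2‖(R3+R4) = 419.8 Ω, so V_mid = 18.7 × 419.8/4200 = 1.869 V.
Stage 2 is itself unloaded: V_out = V_mid × R4/(R3+R4) = 1.869 × 390/860.0 = 0.848 V.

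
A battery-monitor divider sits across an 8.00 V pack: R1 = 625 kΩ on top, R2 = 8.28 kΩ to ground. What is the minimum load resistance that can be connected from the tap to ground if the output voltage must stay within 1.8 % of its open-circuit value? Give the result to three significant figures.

R_L(min) ≈ 446 kΩ

Output resistance R_th = R1‖R2 = (625 × 8.28)/633.3 = 8.172 kΩ.
The fractional drop is R_th/(R_th + R_L); requiring this ≤ 0.0180 gives R_L ≥ R_th(1/0.0180 − 1) = 8.172 × 54.56 = 446 kΩ.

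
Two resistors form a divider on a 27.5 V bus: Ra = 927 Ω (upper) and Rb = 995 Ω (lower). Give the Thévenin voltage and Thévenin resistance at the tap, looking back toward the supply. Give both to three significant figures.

V_th = 14.2 V, R_th = 480 Ω

V_th is the open-circuit tap voltage: 27.5 × 995/(927 + 995) = 14.2 V.
With the supply zeroed, Ra and Rb appear in parallel from the tap: R_th = Ra‖Rb = (927 × 995)/1922 = 480 Ω.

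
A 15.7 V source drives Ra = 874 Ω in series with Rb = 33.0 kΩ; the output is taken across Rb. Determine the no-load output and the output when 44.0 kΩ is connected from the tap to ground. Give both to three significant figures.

Unloaded: 15.3 V; loaded: 15.0 V

Open-circuit: V = 15.7 × 33000/(874 + 33000) = 15.3 V.
With the load, Rb becomes Rb‖R_L = 18860 Ω, so V = 15.7 × 18860/19730 = 15.0 V.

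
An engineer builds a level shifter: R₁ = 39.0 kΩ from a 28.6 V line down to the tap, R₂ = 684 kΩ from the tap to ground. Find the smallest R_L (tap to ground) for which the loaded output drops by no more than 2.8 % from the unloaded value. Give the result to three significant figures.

Output resistance R_th = R₁‖R₂ = (39.0 × 684)/723.0 = 36.90 kΩ.
The fractional drop is R_th/(R_th + R_L); requiring this ≤ 0.0280 gives R_L ≥ R_th(1/0.0280 − 1) = 36.90 × 34.71 = 1.28 MΩ.

R_L(min) ≈ 1.28 MΩ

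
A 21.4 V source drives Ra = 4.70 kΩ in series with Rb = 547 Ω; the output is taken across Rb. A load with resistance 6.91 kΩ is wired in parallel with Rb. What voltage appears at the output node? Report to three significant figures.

V_out ≈ 2.08 V

The load sits in parallel with Rb: Rb‖R_L = (547 × 6910) / (547 + 6910) = 506.9 Ω.
V_out = 21.4 × 506.9 / (4700 + 506.9) = 21.4 × 506.9/5207 = 2.08 V.
(Unloaded it would have been 2.23 V.)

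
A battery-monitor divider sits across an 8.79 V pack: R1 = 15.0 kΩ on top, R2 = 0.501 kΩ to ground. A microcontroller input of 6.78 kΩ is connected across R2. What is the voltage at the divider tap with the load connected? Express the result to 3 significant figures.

The load sits in parallel with R2: R2‖R_L = (501 × 6780) / (501 + 6780) = 466.5 Ω.
V_out = 8.79 × 466.5 / (15000 + 466.5) = 8.79 × 466.5/15470 = 0.265 V.

V_out ≈ 0.265 V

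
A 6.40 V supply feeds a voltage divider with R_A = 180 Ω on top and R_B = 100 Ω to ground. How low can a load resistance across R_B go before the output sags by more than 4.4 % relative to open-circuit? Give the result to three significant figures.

Output resistance R_th = R_A‖R_B = (180 × 100)/280.0 = 64.29 Ω.
The fractional drop is R_th/(R_th + R_L); requiring this ≤ 0.0440 gives R_L ≥ R_th(1/0.0440 − 1) = 64.29 × 21.73 = 1.40 kΩ.

R_L(min) ≈ 1.40 kΩ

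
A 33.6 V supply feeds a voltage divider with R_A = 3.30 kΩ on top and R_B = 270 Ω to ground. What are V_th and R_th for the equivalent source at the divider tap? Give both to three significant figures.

V_th is the open-circuit tap voltage: 33.6 × 270/(3300 + 270) = 2.54 V.
With the supply zeroed, R_A and R_B appear in parallel from the tap: R_th = R_A‖R_B = (3300 × 270)/3570 = 250 Ω.

V_th = 2.54 V, R_th = 250 Ω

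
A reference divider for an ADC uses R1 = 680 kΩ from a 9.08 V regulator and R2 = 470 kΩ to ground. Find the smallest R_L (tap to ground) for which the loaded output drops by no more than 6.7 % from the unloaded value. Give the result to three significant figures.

R_L(min) ≈ 3.87 MΩ

Output resistance R_th = R1‖R2 = (680 × 470)/1150 = 277.9 kΩ.
The fractional drop is R_th/(R_th + R_L); requiring this ≤ 0.0670 gives R_L ≥ R_th(1/0.0670 − 1) = 277.9 × 13.93 = 3.87 MΩ.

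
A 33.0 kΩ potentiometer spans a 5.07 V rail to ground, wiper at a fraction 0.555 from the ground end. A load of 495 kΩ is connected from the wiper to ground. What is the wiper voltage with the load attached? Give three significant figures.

V ≈ 2.77 V

The wiper splits the pot into (1−α)R = 14.68 kΩ above and αR = 18.32 kΩ below.
Lower section ‖ load = 17.66 kΩ.
V_wiper = 5.07 × 17.66/(14.68 + 17.66) = 2.77 V.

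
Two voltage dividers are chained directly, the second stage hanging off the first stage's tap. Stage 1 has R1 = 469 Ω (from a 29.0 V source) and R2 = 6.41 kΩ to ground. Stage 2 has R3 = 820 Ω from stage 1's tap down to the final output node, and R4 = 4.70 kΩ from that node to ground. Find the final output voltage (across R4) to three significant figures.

Stage 2 presents R3+R4 = 5520 Ω as a load on stage 1's tap.
Stage 1's lower leg becomes R2‖(R3+R4) = 2966 Ω, so V_mid = 29.0 × 2966/3435 = 25.04 V.
Stage 2 is itself unloaded: V_out = V_mid × R4/(R3+R4) = 25.04 × 4700/5520 = 21.3 V.

V_out ≈ 21.3 V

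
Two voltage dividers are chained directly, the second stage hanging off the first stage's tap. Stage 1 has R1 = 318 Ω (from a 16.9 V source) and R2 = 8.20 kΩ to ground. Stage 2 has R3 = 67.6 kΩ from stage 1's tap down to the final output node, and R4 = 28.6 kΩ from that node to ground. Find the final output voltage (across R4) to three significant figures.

V_out ≈ 4.82 V

Stage 2 presents R3+R4 = 96200 Ω as a load on stage 1's tap.
Stage 1's lower leg becomes R2‖(R3+R4) = 7556 Ω, so V_mid = 16.9 × 7556/7874 = 16.22 V.
Stage 2 is itself unloaded: V_out = V_mid × R4/(R3+R4) = 16.22 × 28600/96200 = 4.82 V.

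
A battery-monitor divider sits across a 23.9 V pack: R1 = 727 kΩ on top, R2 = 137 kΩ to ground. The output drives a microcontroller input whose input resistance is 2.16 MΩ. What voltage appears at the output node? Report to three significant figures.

V_out ≈ 3.60 V

The load sits in parallel with R2: R2‖R_L = (137 × 2160) / (137 + 2160) = 128.8 kΩ.
V_out = 23.9 × 128.8 / (727 + 128.8) = 23.9 × 128.8/855.8 = 3.60 V.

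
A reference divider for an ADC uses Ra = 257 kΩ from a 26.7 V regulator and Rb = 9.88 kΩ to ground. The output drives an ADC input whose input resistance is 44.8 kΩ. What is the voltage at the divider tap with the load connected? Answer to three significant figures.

V_out ≈ 0.815 V

The load sits in parallel with Rb: Rb‖R_L = (9.88 × 44.8) / (9.88 + 44.8) = 8.095 kΩ.
V_out = 26.7 × 8.095 / (257 + 8.095) = 26.7 × 8.095/265.1 = 0.815 V.
(Unloaded it would have been 0.988 V.)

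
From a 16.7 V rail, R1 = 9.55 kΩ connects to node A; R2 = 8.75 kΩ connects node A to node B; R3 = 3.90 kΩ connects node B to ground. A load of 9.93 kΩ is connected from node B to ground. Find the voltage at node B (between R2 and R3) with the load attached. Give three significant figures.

At node B, R3 is in parallel with the load: R3‖R_L = 2.800 kΩ.
Below node A the resistance is R2 + (R3‖R_L) = 11.55 kΩ, so V_A = 16.7 × 11.55/21.10 = 9.142 V.
Then V_B = V_A × (R3‖R_L)/(R2 + R3‖R_L) = 9.142 × 2.800/11.55 = 2.22 V.

V ≈ 2.22 V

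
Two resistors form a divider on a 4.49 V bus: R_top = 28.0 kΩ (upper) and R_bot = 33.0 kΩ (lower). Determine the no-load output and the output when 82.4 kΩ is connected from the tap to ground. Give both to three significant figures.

Open-circuit: V = 4.49 × 33.0/(28.0 + 33.0) = 2.43 V.
With the load, R_bot becomes R_bot‖R_L = 23.56 kΩ, so V = 4.49 × 23.56/51.56 = 2.05 V.

Unloaded: 2.43 V; loaded: 2.05 V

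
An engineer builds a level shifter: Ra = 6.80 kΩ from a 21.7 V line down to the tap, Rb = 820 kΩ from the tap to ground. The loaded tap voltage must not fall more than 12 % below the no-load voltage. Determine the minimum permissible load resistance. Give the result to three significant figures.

Output resistance R_th = Ra‖Rb = (6.80 × 820)/826.8 = 6.744 kΩ.
The fractional drop is R_th/(R_th + R_L); requiring this ≤ 0.120 gives R_L ≥ R_th(1/0.120 − 1) = 6.744 × 7.333 = 49.5 kΩ.

R_L(min) ≈ 49.5 kΩ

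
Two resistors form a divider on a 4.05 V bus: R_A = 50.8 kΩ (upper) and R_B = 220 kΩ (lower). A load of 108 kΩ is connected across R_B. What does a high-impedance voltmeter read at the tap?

V_out ≈ 2.38 V

The load sits in parallel with R_B: R_B‖R_L = (220 × 108) / (220 + 108) = 72.44 kΩ.
V_out = 4.05 × 72.44 / (50.8 + 72.44) = 4.05 × 72.44/123.2 = 2.38 V.
(Unloaded it would have been 3.29 V.)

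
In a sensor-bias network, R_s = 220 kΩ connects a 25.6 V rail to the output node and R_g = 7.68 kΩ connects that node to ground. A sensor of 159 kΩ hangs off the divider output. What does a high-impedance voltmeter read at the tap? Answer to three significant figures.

The load sits in parallel with R_g: R_g‖R_L = (7.68 × 159) / (7.68 + 159) = 7.326 kΩ.
V_out = 25.6 × 7.326 / (220 + 7.326) = 25.6 × 7.326/227.3 = 0.825 V.

V_out ≈ 0.825 V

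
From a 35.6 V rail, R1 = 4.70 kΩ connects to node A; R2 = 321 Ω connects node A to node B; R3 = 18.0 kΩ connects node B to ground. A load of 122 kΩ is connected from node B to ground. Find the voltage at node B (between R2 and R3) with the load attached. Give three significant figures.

V ≈ 27.0 V

At node B, R3 is in parallel with the load: R3‖R_L = 15690 Ω.
Below node A the resistance is R2 + (R3‖R_L) = 16010 Ω, so V_A = 35.6 × 16010/20710 = 27.52 V.
Then V_B = V_A × (R3‖R_L)/(R2 + R3‖R_L) = 27.52 × 15690/16010 = 27.0 V.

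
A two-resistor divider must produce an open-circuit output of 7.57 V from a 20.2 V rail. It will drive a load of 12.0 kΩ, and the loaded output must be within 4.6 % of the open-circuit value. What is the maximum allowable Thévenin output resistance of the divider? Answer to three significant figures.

R_th ≤ 579 Ω

Loading drop = R_th/(R_th + R_L) ≤ 0.0460, so R_th ≤ R_L · ε/(1−ε) = 12.0 kΩ × 0.0460/0.9540 = 579 Ω.
(Any R1, R2 with R2/(R1+R2) = 0.375 and R1‖R2 ≤ 579 Ω will meet the spec.)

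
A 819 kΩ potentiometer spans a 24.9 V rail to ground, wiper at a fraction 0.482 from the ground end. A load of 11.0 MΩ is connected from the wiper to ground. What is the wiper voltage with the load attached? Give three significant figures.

The wiper splits the pot into (1−α)R = 424.2 kΩ above and αR = 394.8 kΩ below.
Lower section ‖ load = 381.1 kΩ.
V_wiper = 24.9 × 381.1/(424.2 + 381.1) = 11.8 V.

V ≈ 11.8 V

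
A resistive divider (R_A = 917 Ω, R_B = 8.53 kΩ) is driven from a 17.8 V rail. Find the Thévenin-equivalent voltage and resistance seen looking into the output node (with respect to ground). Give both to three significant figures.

V_th is the open-circuit tap voltage: 17.8 × 8530/(917 + 8530) = 16.1 V.
With the supply zeroed, R_A and R_B appear in parallel from the tap: R_th = R_A‖R_B = (917 × 8530)/9447 = 828 Ω.

V_th = 16.1 V, R_th = 828 Ω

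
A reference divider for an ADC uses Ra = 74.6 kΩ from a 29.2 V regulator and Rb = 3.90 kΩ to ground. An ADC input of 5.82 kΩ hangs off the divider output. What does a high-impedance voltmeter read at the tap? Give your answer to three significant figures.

The load sits in parallel with Rb: Rb‖R_L = (3.90 × 5.82) / (3.90 + 5.82) = 2.335 kΩ.
V_out = 29.2 × 2.335 / (74.6 + 2.335) = 29.2 × 2.335/76.94 = 0.886 V.

V_out ≈ 0.886 V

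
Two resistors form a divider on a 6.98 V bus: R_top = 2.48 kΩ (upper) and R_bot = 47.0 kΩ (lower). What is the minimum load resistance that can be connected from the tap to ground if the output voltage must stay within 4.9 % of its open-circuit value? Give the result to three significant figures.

Output resistance R_th = R_top‖R_bot = (2.48 × 47.0)/49.48 = 2.356 kΩ.
The fractional drop is R_th/(R_th + R_L); requiring this ≤ 0.0490 gives R_L ≥ R_th(1/0.0490 − 1) = 2.356 × 19.41 = 45.7 kΩ.

R_L(min) ≈ 45.7 kΩ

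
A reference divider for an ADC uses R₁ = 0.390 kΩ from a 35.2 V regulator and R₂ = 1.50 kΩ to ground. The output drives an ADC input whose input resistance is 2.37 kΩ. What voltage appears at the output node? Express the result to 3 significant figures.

The load sits in parallel with R₂: R₂‖R_L = (1500 × 2370) / (1500 + 2370) = 918.6 Ω.
V_out = 35.2 × 918.6 / (390 + 918.6) = 35.2 × 918.6/1309 = 24.7 V.

V_out ≈ 24.7 V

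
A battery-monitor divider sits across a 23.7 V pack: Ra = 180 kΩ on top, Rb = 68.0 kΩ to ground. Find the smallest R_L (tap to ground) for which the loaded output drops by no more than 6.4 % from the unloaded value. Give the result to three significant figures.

Output resistance R_th = Ra‖Rb = (180 × 68.0)/248.0 = 49.35 kΩ.
The fractional drop is R_th/(R_th + R_L); requiring this ≤ 0.0640 gives R_L ≥ R_th(1/0.0640 − 1) = 49.35 × 14.62 = 722 kΩ.

R_L(min) ≈ 722 kΩ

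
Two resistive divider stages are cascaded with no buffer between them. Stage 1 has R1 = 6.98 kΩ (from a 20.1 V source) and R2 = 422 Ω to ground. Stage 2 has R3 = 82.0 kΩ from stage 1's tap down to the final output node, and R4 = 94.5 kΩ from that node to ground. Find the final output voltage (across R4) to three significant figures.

Stage 2 presents R3+R4 = 176500 Ω as a load on stage 1's tap.
Stage 1's lower leg becomes R2‖(R3+R4) = 421.0 Ω, so V_mid = 20.1 × 421.0/7401 = 1.143 V.
Stage 2 is itself unloaded: V_out = V_mid × R4/(R3+R4) = 1.143 × 94500/176500 = 0.612 V.

V_out ≈ 0.612 V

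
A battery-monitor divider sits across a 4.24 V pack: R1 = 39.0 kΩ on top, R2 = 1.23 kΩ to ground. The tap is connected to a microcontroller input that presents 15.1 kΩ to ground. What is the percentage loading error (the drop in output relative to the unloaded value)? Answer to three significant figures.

7.32 %

The divider's output (Thévenin) resistance is R1‖R2 = 1.192 kΩ.
Fractional drop under load = R_th/(R_th + R_L) = 1.192 / (1.192 + 15.1) = 0.07319.
So the output falls by 7.32 %.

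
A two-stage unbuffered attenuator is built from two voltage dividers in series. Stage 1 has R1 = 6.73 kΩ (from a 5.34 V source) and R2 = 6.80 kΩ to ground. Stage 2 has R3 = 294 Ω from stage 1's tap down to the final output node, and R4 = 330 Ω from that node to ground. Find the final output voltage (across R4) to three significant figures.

Stage 2 presents R3+R4 = 624.0 Ω as a load on stage 1's tap.
Stage 1's lower leg becomes R2‖(R3+R4) = 571.6 Ω, so V_mid = 5.34 × 571.6/7302 = 0.4180 V.
Stage 2 is itself unloaded: V_out = V_mid × R4/(R3+R4) = 0.4180 × 330/624.0 = 0.221 V.

V_out ≈ 0.221 V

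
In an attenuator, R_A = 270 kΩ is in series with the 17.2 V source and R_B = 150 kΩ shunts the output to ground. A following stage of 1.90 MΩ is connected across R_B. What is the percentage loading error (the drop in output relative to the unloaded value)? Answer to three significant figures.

The divider's output (Thévenin) resistance is R_A‖R_B = 96.43 kΩ.
Fractional drop under load = R_th/(R_th + R_L) = 96.43 / (96.43 + 1900) = 0.04830.
So the output falls by 4.83 %.

4.83 %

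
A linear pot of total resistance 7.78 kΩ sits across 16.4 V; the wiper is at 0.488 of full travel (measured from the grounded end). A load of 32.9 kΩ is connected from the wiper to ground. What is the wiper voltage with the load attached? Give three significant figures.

The wiper splits the pot into (1−α)R = 3.983 kΩ above and αR = 3.797 kΩ below.
Lower section ‖ load = 3.404 kΩ.
V_wiper = 16.4 × 3.404/(3.983 + 3.404) = 7.56 V.

V ≈ 7.56 V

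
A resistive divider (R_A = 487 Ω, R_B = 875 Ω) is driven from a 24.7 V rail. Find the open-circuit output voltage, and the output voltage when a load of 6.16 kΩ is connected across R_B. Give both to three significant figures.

Unloaded: 15.9 V; loaded: 15.1 V

Open-circuit: V = 24.7 × 875/(487 + 875) = 15.9 V.
With the load, R_B becomes R_B‖R_L = 766.2 Ω, so V = 24.7 × 766.2/1253 = 15.1 V.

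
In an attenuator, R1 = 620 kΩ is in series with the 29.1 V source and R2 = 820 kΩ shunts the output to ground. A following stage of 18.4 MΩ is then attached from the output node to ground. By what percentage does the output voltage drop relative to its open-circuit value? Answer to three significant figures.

1.88 %

The divider's output (Thévenin) resistance is R1‖R2 = 353.1 kΩ.
Fractional drop under load = R_th/(R_th + R_L) = 353.1 / (353.1 + 18400) = 0.01883.
So the output falls by 1.88 %.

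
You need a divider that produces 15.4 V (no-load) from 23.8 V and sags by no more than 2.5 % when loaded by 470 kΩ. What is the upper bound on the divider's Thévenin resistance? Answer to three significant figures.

R_th ≤ 12.1 kΩ

Loading drop = R_th/(R_th + R_L) ≤ 0.0250, so R_th ≤ R_L · ε/(1−ε) = 470 kΩ × 0.0250/0.9750 = 12.1 kΩ.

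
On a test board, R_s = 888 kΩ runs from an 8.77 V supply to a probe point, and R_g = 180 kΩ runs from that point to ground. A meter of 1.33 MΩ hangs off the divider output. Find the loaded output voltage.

V_out ≈ 1.33 V

The load sits in parallel with R_g: R_g‖R_L = (180 × 1330) / (180 + 1330) = 158.5 kΩ.
V_out = 8.77 × 158.5 / (888 + 158.5) = 8.77 × 158.5/1047 = 1.33 V.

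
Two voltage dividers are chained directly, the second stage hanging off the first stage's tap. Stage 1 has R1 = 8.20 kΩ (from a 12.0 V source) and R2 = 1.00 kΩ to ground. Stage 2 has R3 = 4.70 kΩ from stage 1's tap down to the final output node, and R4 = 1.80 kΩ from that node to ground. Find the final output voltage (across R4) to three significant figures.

V_out ≈ 0.318 V

Stage 2 presents R3+R4 = 6.500 kΩ as a load on stage 1's tap.
Stage 1's lower leg becomes R2‖(R3+R4) = 0.8667 kΩ, so V_mid = 12.0 × 0.8667/9.067 = 1.147 V.
Stage 2 is itself unloaded: V_out = V_mid × R4/(R3+R4) = 1.147 × 1.80/6.500 = 0.318 V.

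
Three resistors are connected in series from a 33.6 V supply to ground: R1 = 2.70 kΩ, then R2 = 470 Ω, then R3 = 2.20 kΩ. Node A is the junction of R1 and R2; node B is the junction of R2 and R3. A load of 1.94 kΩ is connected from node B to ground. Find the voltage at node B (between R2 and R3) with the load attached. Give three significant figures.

At node B, R3 is in parallel with the load: R3‖R_L = 1031 Ω.
Below node A the resistance is R2 + (R3‖R_L) = 1501 Ω, so V_A = 33.6 × 1501/4201 = 12.00 V.
Then V_B = V_A × (R3‖R_L)/(R2 + R3‖R_L) = 12.00 × 1031/1501 = 8.25 V.

V ≈ 8.25 V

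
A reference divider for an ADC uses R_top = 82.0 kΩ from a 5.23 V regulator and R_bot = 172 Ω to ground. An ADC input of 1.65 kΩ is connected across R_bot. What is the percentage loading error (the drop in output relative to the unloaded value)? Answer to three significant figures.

The divider's output (Thévenin) resistance is R_top‖R_bot = 171.6 Ω.
Fractional drop under load = R_th/(R_th + R_L) = 171.6 / (171.6 + 1650) = 0.09422.
So the output falls by 9.42 %.

9.42 %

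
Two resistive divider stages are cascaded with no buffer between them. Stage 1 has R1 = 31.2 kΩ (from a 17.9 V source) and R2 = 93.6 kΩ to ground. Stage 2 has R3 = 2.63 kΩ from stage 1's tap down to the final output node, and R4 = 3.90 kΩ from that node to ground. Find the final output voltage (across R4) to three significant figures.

V_out ≈ 1.75 V

Stage 2 presents R3+R4 = 6.530 kΩ as a load on stage 1's tap.
Stage 1's lower leg becomes R2‖(R3+R4) = 6.104 kΩ, so V_mid = 17.9 × 6.104/37.30 = 2.929 V.
Stage 2 is itself unloaded: V_out = V_mid × R4/(R3+R4) = 2.929 × 3.90/6.530 = 1.75 V.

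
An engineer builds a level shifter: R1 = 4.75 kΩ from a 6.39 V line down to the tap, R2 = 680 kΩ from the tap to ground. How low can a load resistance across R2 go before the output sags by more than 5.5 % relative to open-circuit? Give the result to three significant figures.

R_L(min) ≈ 81.0 kΩ

Output resistance R_th = R1‖R2 = (4.75 × 680)/684.8 = 4.717 kΩ.
The fractional drop is R_th/(R_th + R_L); requiring this ≤ 0.0550 gives R_L ≥ R_th(1/0.0550 − 1) = 4.717 × 17.18 = 81.0 kΩ.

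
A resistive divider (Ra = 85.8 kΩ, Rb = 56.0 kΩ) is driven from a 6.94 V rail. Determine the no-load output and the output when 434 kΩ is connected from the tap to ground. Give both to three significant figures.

Unloaded: 2.74 V; loaded: 2.54 V

Open-circuit: V = 6.94 × 56.0/(85.8 + 56.0) = 2.74 V.
With the load, Rb becomes Rb‖R_L = 49.60 kΩ, so V = 6.94 × 49.60/135.4 = 2.54 V.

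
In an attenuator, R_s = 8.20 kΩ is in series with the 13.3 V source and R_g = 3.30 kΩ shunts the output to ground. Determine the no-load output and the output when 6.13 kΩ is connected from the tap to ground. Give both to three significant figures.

Unloaded: 3.82 V; loaded: 2.76 V

Open-circuit: V = 13.3 × 3.30/(8.20 + 3.30) = 3.82 V.
With the load, R_g becomes R_g‖R_L = 2.145 kΩ, so V = 13.3 × 2.145/10.35 = 2.76 V.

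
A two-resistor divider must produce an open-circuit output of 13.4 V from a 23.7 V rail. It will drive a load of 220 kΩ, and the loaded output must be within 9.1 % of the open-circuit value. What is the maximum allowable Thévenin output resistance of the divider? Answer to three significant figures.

Loading drop = R_th/(R_th + R_L) ≤ 0.0910, so R_th ≤ R_L · ε/(1−ε) = 220 kΩ × 0.0910/0.9090 = 22.0 kΩ.

R_th ≤ 22.0 kΩ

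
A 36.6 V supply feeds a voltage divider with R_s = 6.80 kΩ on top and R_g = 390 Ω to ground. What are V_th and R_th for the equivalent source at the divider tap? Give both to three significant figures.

V_th is the open-circuit tap voltage: 36.6 × 390/(6800 + 390) = 1.99 V.
With the supply zeroed, R_s and R_g appear in parallel from the tap: R_th = R_s‖R_g = (6800 × 390)/7190 = 369 Ω.

V_th = 1.99 V, R_th = 369 Ω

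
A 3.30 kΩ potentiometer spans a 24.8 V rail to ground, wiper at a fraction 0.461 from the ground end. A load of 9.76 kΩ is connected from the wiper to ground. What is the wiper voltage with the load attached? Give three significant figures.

V ≈ 10.5 V

The wiper splits the pot into (1−α)R = 1.779 kΩ above and αR = 1.521 kΩ below.
Lower section ‖ load = 1.316 kΩ.
V_wiper = 24.8 × 1.316/(1.779 + 1.316) = 10.5 V.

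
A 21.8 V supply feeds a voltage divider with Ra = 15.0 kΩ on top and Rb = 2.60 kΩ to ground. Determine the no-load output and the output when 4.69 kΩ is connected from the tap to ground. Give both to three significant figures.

Unloaded: 3.22 V; loaded: 2.19 V

Open-circuit: V = 21.8 × 2.60/(15.0 + 2.60) = 3.22 V.
With the load, Rb becomes Rb‖R_L = 1.673 kΩ, so V = 21.8 × 1.673/16.67 = 2.19 V.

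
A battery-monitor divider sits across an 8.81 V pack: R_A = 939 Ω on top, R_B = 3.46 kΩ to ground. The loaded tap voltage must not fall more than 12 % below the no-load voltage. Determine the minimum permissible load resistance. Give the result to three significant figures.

R_L(min) ≈ 5.42 kΩ

Output resistance R_th = R_A‖R_B = (939 × 3460)/4399 = 738.6 Ω.
The fractional drop is R_th/(R_th + R_L); requiring this ≤ 0.120 gives R_L ≥ R_th(1/0.120 − 1) = 738.6 × 7.333 = 5.42 kΩ.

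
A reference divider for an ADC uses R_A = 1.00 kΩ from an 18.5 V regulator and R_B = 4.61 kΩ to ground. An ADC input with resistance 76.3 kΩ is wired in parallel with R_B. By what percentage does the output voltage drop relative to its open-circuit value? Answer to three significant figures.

The divider's output (Thévenin) resistance is R_A‖R_B = 0.8217 kΩ.
Fractional drop under load = R_th/(R_th + R_L) = 0.8217 / (0.8217 + 76.3) = 0.01066.
So the output falls by 1.07 %.

1.07 %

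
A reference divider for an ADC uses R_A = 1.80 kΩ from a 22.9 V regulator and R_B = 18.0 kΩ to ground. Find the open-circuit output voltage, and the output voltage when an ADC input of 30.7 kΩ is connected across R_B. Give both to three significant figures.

Open-circuit: V = 22.9 × 18.0/(1.80 + 18.0) = 20.8 V.
With the load, R_B becomes R_B‖R_L = 11.35 kΩ, so V = 22.9 × 11.35/13.15 = 19.8 V.

Unloaded: 20.8 V; loaded: 19.8 V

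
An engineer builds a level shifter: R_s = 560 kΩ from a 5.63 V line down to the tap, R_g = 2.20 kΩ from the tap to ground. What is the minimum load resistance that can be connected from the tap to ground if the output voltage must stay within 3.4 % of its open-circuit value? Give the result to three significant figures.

Output resistance R_th = R_s‖R_g = (560 × 2.20)/562.2 = 2.191 kΩ.
The fractional drop is R_th/(R_th + R_L); requiring this ≤ 0.0340 gives R_L ≥ R_th(1/0.0340 − 1) = 2.191 × 28.41 = 62.3 kΩ.

R_L(min) ≈ 62.3 kΩ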